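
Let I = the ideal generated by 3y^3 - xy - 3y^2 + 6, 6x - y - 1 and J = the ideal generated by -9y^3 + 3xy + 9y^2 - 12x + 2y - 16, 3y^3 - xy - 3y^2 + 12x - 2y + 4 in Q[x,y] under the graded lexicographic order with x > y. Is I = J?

Since reduced Gröbner bases are canonical representatives of ideals under a given ordering, it suffices to compute and compare them.
Buchberger on the first generating set:
f_1 = 3y^3 - xy - 3y^2 + 6, LT = y^3.
f_2 = 6x - y - 1, LT = x.

The S-polynomials (S(f_1,f_2)) all reduce to 0 modulo the current basis, so we have a Gröbner basis.
Inter-reduce: drop elements whose leading term is divisible by another's, tail-reduce, and make monic.
Reduced Gröbner basis: {y^3 - 19/18y^2 - 1/18y + 2, x - 1/6y - 1/6}.

Buchberger on the second generating set:
h_1 = -9y^3 + 3xy + 9y^2 - 12x + 2y - 16, LT = y^3.
h_2 = 3y^3 - xy - 3y^2 + 12x - 2y + 4, LT = y^3.

S(h_1,h_2): lcm = y^3. S = -8/3x + 4/9y + 4/9.
  reduce S modulo (h_1, h_2):
  remainder -8/3x + 4/9y + 4/9 ≠ 0; add k_3 = -8/3x + 4/9y + 4/9 to the basis.

The other S-polynomials (S(h_1,k_3), S(h_2,k_3)) all reduce to 0 modulo the current basis, so we have a Gröbner basis.
Inter-reduce: drop elements whose leading term is divisible by another's, tail-reduce, and make monic.
Reduced Gröbner basis: {y^3 - 19/18y^2 - 1/18y + 2, x - 1/6y - 1/6}.

These coincide, so the ideals are equal.

Yes, the ideals are equal.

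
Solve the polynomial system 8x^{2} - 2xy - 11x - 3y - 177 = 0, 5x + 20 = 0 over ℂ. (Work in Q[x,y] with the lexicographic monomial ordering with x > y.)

Compute a lex Gröbner basis by Buchberger's algorithm.
f_1 = 8x^{2} - 2xy - 11x - 3y - 177, LT = x^{2}.
f_2 = 5x + 20, LT = x.

S(f_1,f_2): lcm = x^{2}. S = -\tfrac{1}{4}xy - \tfrac{43}{8}x - \tfrac{3}{8}y - \tfrac{177}{8}.
  reduce S modulo (f_1, f_2):
  remainder \tfrac{5}{8}y - \tfrac{5}{8} ≠ 0; add h_3 = \tfrac{5}{8}y - \tfrac{5}{8} to the basis.

The other S-polynomials (S(f_1,h_3), S(f_2,h_3)) all reduce to 0 modulo the current basis, so we have a Gröbner basis.
Inter-reduce: drop elements whose leading term is divisible by another's, tail-reduce, and make monic.
Reduced Gröbner basis: {x + 4, y - 1}.

From the last basis element, y - 1 = 0, so y takes values in {1}. Each choice, substituted upward through the basis, yields the corresponding point(s) of the solution set.
  y = 1: the earlier basis element becomes x + 4 = 0, giving x = -4 — point (-4, 1).

{(-4, 1)}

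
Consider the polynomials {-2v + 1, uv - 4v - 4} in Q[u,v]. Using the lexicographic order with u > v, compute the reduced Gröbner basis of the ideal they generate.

f_1 = -2v + 1, LT = v.
f_2 = uv - 4v - 4, LT = uv.

S(f_1,f_2): lcm = uv. S = -\tfrac{1}{2}u + 4v + 4.
  reduce S modulo (f_1, f_2):
  remainder -\tfrac{1}{2}u + 6 ≠ 0; add g_3 = -\tfrac{1}{2}u + 6 to the basis.

The other S-polynomials (S(f_1,g_3), S(f_2,g_3)) all reduce to 0 modulo the current basis, so we have a Gröbner basis.
Inter-reduce: drop elements whose leading term is divisible by another's, tail-reduce, and make monic.

G = {u - 12, v - \tfrac{1}{2}}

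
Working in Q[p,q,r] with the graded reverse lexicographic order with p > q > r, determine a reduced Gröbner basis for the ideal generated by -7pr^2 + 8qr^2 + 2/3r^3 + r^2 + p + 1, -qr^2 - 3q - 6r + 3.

G = {pr^2 - 2/21r^3 - 1/7r^2 - 1/7p + 24/7q + 48/7r - 25/7, qr^2 + 3q + 6r - 3, pq - 12/11q^2 + 21/11pr - 25/11qr - 2/11r^2 - 21/22p + q - 2/11r + 3/22}

The reduced Gröbner basis is the canonical form of the ideal for this ordering.

f_1 = -7pr^2 + 8qr^2 + 2/3r^3 + r^2 + p + 1, LT = pr^2.
f_2 = -qr^2 - 3q - 6r + 3, LT = qr^2.

S(f_1,f_2): lcm = pqr^2. S = -8/7q^2r^2 - 2/21qr^3 - 1/7qr^2 - 22/7pq - 6pr + 3p - 1/7q.
  reduce S modulo (f_1, f_2):
  remainder -22/7pq + 24/7q^2 - 6pr + 50/7qr + 4/7r^2 + 3p - 22/7q + 4/7r - 3/7 ≠ 0; add g_3 = -22/7pq + 24/7q^2 - 6pr + 50/7qr + 4/7r^2 + 3p - 22/7q + 4/7r - 3/7 to the basis.

The other S-polynomials (S(f_1,g_3), S(f_2,g_3)) all reduce to 0 modulo the current basis, so we have a Gröbner basis.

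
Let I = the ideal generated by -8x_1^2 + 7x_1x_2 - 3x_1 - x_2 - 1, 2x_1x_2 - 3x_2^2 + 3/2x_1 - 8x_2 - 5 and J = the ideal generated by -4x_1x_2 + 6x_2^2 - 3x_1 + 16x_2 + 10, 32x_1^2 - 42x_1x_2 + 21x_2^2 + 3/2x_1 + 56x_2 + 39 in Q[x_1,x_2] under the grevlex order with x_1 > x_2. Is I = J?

Since reduced Gröbner bases are canonical representatives of ideals under a given ordering, it suffices to compute and compare them.
Buchberger on the first generating set:
f_1 = -8x_1^2 + 7x_1x_2 - 3x_1 - x_2 - 1, LT = x_1^2.
f_2 = 2x_1x_2 - 3x_2^2 + 3/2x_1 - 8x_2 - 5, LT = x_1x_2.

S(f_1,f_2): lcm = x_1^2x_2. S = 5/8x_1x_2^2 - 3/4x_1^2 + 35/8x_1x_2 + 1/8x_2^2 + 5/2x_1 + 1/8x_2.
  leading term x_1x_2^2: subtract (5/16x_2)·f_2 from 5/8x_1x_2^2 - 3/4x_1^2 + 35/8x_1x_2 + 1/8x_2^2 + 5/2x_1 + 1/8x_2 → 15/16x_2^3 - 3/4x_1^2 + 125/32x_1x_2 + 21/8x_2^2 + 5/2x_1 + 27/16x_2
  leading term x_2^3: no divisor's leading term divides it; move 15/16x_2^3 to the remainder.
  leading term x_1^2: subtract (3/32)·f_1 from -3/4x_1^2 + 125/32x_1x_2 + 21/8x_2^2 + 5/2x_1 + 27/16x_2 → 13/4x_1x_2 + 21/8x_2^2 + 89/32x_1 + 57/32x_2 + 3/32
  leading term x_1x_2: subtract (13/8)·f_2 from 13/4x_1x_2 + 21/8x_2^2 + 89/32x_1 + 57/32x_2 + 3/32 → 15/2x_2^2 + 11/32x_1 + 473/32x_2 + 263/32
  leading term x_2^2: no divisor's leading term divides it; move 15/2x_2^2 to the remainder.
  leading term x_1: no divisor's leading term divides it; move 11/32x_1 to the remainder.
  leading term x_2: no divisor's leading term divides it; move 473/32x_2 to the remainder.
  leading term 1: no divisor's leading term divides it; move 263/32 to the remainder.
  remainder 15/16x_2^3 + 15/2x_2^2 + 11/32x_1 + 473/32x_2 + 263/32 ≠ 0; add g_3 = 15/16x_2^3 + 15/2x_2^2 + 11/32x_1 + 473/32x_2 + 263/32 to the basis.

The other S-polynomials (S(f_1,g_3), S(f_2,g_3)) all reduce to 0 modulo the current basis, so we have a Gröbner basis.
Inter-reduce: drop elements whose leading term is divisible by another's, tail-reduce, and make monic.
Reduced Gröbner basis: {x_2^3 + 8x_2^2 + 11/30x_1 + 473/30x_2 + 263/30, x_1^2 - 21/16x_2^2 + 33/32x_1 - 27/8x_2 - 33/16, x_1x_2 - 3/2x_2^2 + 3/4x_1 - 4x_2 - 5/2}.

Buchberger on the second generating set:
h_1 = -4x_1x_2 + 6x_2^2 - 3x_1 + 16x_2 + 10, LT = x_1x_2.
h_2 = 32x_1^2 - 42x_1x_2 + 21x_2^2 + 3/2x_1 + 56x_2 + 39, LT = x_1^2.

S(h_1,h_2): lcm = x_1^2x_2. S = -3/16x_1x_2^2 - 21/32x_2^3 + 3/4x_1^2 - 259/64x_1x_2 - 7/4x_2^2 - 5/2x_1 - 39/32x_2.
  leading term x_1x_2^2: subtract (3/64x_2)·h_1 from -3/16x_1x_2^2 - 21/32x_2^3 + 3/4x_1^2 - 259/64x_1x_2 - 7/4x_2^2 - 5/2x_1 - 39/32x_2 → -15/16x_2^3 + 3/4x_1^2 - 125/32x_1x_2 - 5/2x_2^2 - 5/2x_1 - 27/16x_2
  leading term x_2^3: no divisor's leading term divides it; move -15/16x_2^3 to the remainder.
  leading term x_1^2: subtract (3/128)·h_2 from 3/4x_1^2 - 125/32x_1x_2 - 5/2x_2^2 - 5/2x_1 - 27/16x_2 → -187/64x_1x_2 - 383/128x_2^2 - 649/256x_1 - 3x_2 - 117/128
  leading term x_1x_2: subtract (187/256)·h_1 from -187/64x_1x_2 - 383/128x_2^2 - 649/256x_1 - 3x_2 - 117/128 → -59/8x_2^2 - 11/32x_1 - 235/16x_2 - 263/32
  leading term x_2^2: no divisor's leading term divides it; move -59/8x_2^2 to the remainder.
  leading term x_1: no divisor's leading term divides it; move -11/32x_1 to the remainder.
  leading term x_2: no divisor's leading term divides it; move -235/16x_2 to the remainder.
  leading term 1: no divisor's leading term divides it; move -263/32 to the remainder.
  remainder -15/16x_2^3 - 59/8x_2^2 - 11/32x_1 - 235/16x_2 - 263/32 ≠ 0; add k_3 = -15/16x_2^3 - 59/8x_2^2 - 11/32x_1 - 235/16x_2 - 263/32 to the basis.

The other S-polynomials (S(h_1,k_3), S(h_2,k_3)) all reduce to 0 modulo the current basis, so we have a Gröbner basis.
Inter-reduce: drop elements whose leading term is divisible by another's, tail-reduce, and make monic.
Reduced Gröbner basis: {x_2^3 + 118/15x_2^2 + 11/30x_1 + 47/3x_2 + 263/30, x_1^2 - 21/16x_2^2 + 33/32x_1 - 7/2x_2 - 33/16, x_1x_2 - 3/2x_2^2 + 3/4x_1 - 4x_2 - 5/2}.

The bases are distinct; the ideals are different.

No, the ideals differ.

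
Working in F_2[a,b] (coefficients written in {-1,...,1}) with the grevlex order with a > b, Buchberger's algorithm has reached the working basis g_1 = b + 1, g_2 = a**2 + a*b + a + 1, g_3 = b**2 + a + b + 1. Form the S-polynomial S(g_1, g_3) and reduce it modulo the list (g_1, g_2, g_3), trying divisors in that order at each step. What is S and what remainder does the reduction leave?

S(g_1, g_3) = a + 1; remainder on division = a + 1.

lcm(LM(g_1), LM(g_3)) = b**2.
S = (lcm/LT(g_1))·g_1 − (lcm/LT(g_3))·g_3 = a + 1.
Reduce S modulo (g_1, g_2, g_3) in that order:
  leading term a: no divisor's leading term divides it; move a to the remainder.
  leading term 1: no divisor's leading term divides it; move 1 to the remainder.
The remainder a + 1 is nonzero, so it would be added as the next basis element.
This is the inner loop of Buchberger's algorithm — each nonzero remainder becomes a new basis element.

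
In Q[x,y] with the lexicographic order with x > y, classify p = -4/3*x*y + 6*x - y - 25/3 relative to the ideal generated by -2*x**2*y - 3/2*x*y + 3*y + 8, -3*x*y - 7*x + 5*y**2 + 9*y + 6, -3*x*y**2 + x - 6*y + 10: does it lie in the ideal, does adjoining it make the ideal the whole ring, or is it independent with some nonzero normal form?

-4/3*x*y + 6*x - y - 25/3 lies in I (it reduces to 0).

First compute the reduced Gröbner basis of I by Buchberger's algorithm.
f_1 = -2*x**2*y - 3/2*x*y + 3*y + 8, LT = x**2*y.
f_2 = -3*x*y - 7*x + 5*y**2 + 9*y + 6, LT = x*y.
f_3 = -3*x*y**2 + x - 6*y + 10, LT = x*y**2.

S(f_1,f_2): lcm = x**2*y. S = -7/3*x**2 + 5/3*x*y**2 + 15/4*x*y + 2*x - 3/2*y - 4.
  reduce S modulo (f_1, f_2, f_3):
  remainder -7/3*x**2 + 251/108*x + 25/9*y**3 + 515/108*y**2 + 17/12*y - 77/18 ≠ 0; add h_4 = -7/3*x**2 + 251/108*x + 25/9*y**3 + 515/108*y**2 + 17/12*y - 77/18 to the basis.

S(f_1,f_3): lcm = x**2*y**2. S = 1/3*x**2 + 3/4*x*y**2 - 2*x*y + 10/3*x - 3/2*y**2 - 4*y.
  reduce S modulo (f_1, f_2, f_3, h_4):
  remainder 4693/378*x + 415/252*y**3 - 3643/756*y**2 - 569/42*y - 73/9 ≠ 0; add h_5 = 4693/378*x + 415/252*y**3 - 3643/756*y**2 - 569/42*y - 73/9 to the basis.

S(f_2,f_3): lcm = x*y**2. S = 7/3*x*y + 1/3*x - 5/3*y**3 - 3*y**2 - 4*y + 10/3.
  reduce S modulo (f_1, f_2, f_3, h_4, h_5):
  remainder -4640/4693*y**3 - 15415/14079*y**2 - 12095/4693*y + 65620/14079 ≠ 0; add h_6 = -4640/4693*y**3 - 15415/14079*y**2 - 12095/4693*y + 65620/14079 to the basis.

S(f_1,h_4): lcm = x**2*y. S = 110/63*x*y + 25/21*y**4 + 515/252*y**3 + 17/28*y**2 - 10/3*y - 4.
  reduce S modulo (f_1, f_2, f_3, h_4, h_5, h_6):
  remainder -418128791/162763776*y**2 - 12380735/54254592*y + 113817749/40690944 ≠ 0; add h_7 = -418128791/162763776*y**2 - 12380735/54254592*y + 113817749/40690944 to the basis.

S(f_3,h_4): lcm = x**2*y**2. S = -1/3*x**2 + 251/252*x*y**2 + 2*x*y - 10/3*x + 25/21*y**5 + 515/252*y**4 + 17/28*y**3 - 11/6*y**2.
  reduce S modulo (f_1, f_2, f_3, h_4, h_5, h_6, h_7):
  remainder 422442592137/84880144573*y - 422442592137/84880144573 ≠ 0; add h_8 = 422442592137/84880144573*y - 422442592137/84880144573 to the basis.

The other S-polynomials (S(f_2,h_4), S(f_1,h_5), S(f_2,h_5), S(f_3,h_5), S(h_4,h_5), S(f_1,h_6), S(f_2,h_6), S(f_3,h_6), S(h_4,h_6), S(h_5,h_6), S(f_1,h_7), S(f_2,h_7), S(f_3,h_7), S(h_4,h_7), S(h_5,h_7), S(h_6,h_7), S(f_1,h_8), S(f_2,h_8), S(f_3,h_8), S(h_4,h_8), S(h_5,h_8), S(h_6,h_8), S(h_7,h_8)) all reduce to 0 modulo the current basis, so we have a Gröbner basis.
Inter-reduce: drop elements whose leading term is divisible by another's, tail-reduce, and make monic.
Reduced Gröbner basis: {x - 2, y - 1}.
Label its elements g_1 = x - 2, g_2 = y - 1.

Reduce p = -4/3*x*y + 6*x - y - 25/3 modulo G:
  leading term x*y: subtract (-4/3*y)·g_1 from -4/3*x*y + 6*x - y - 25/3 → 6*x - 11/3*y - 25/3
  leading term x: subtract (6)·g_1 from 6*x - 11/3*y - 25/3 → -11/3*y + 11/3
  leading term y: subtract (-11/3)·g_2 from -11/3*y + 11/3 → 0
  normal form = 0.
Since the normal form is 0, p ∈ I.

Ideal membership is decidable via reduction modulo a Gröbner basis.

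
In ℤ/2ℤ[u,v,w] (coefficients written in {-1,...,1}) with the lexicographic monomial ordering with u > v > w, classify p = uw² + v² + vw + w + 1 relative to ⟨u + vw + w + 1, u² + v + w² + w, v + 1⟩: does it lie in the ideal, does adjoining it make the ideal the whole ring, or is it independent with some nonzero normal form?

uw² + v² + vw + w + 1 is independent of I; its normal form modulo I is w.

First compute the reduced Gröbner basis of I by Buchberger's algorithm.
f_1 = u + vw + w + 1, LT = u.
f_2 = u² + v + w² + w, LT = u².
f_3 = v + 1, LT = v.

S(f_1,f_2): lcm = u². S = uvw + uw + u + v + w² + w.
  leading term uvw: subtract (vw)·f_1 from uvw + uw + u + v + w² + w → uw + u + v²w² + vw² + vw + v + w² + w
  leading term uw: subtract (w)·f_1 from uw + u + v²w² + vw² + vw + v + w² + w → u + v²w² + vw + v
  leading term u: subtract (1)·f_1 from u + v²w² + vw + v → v²w² + v + w + 1
  leading term v²w²: subtract (vw²)·f_3 from v²w² + v + w + 1 → vw² + v + w + 1
  leading term vw²: subtract (w²)·f_3 from vw² + v + w + 1 → v + w² + w + 1
  leading term v: subtract (1)·f_3 from v + w² + w + 1 → w² + w
  leading term w²: no divisor's leading term divides it; move w² to the remainder.
  leading term w: no divisor's leading term divides it; move w to the remainder.
  remainder w² + w ≠ 0; add h_4 = w² + w to the basis.

The other S-polynomials (S(f_1,f_3), S(f_2,f_3), S(f_1,h_4), S(f_2,h_4), S(f_3,h_4)) all reduce to 0 modulo the current basis, so we have a Gröbner basis.
Inter-reduce: drop elements whose leading term is divisible by another's, tail-reduce, and make monic.
Reduced Gröbner basis: {u + 1, v + 1, w² + w}.
Label its elements g_1 = u + 1, g_2 = v + 1, g_3 = w² + w.

Reduce p = uw² + v² + vw + w + 1 modulo G:
  leading term uw²: subtract (w²)·g_1 from uw² + v² + vw + w + 1 → v² + vw + w² + w + 1
  leading term v²: subtract (v)·g_2 from v² + vw + w² + w + 1 → vw + v + w² + w + 1
  leading term vw: subtract (w)·g_2 from vw + v + w² + w + 1 → v + w² + 1
  leading term v: subtract (1)·g_2 from v + w² + 1 → w²
  leading term w²: subtract (1)·g_3 from w² → w
  leading term w: no divisor's leading term divides it; move w to the remainder.
  normal form = w.
The normal form is nonzero, so p ∉ I. Since p minus its normal form lies in I, I + (p) = I + (r) where r = w; decide whether this ideal is the whole ring.
Run Buchberger on G together with r (pairs among the g_i already reduce to 0 since G is a Gröbner basis):
g_1 = u + 1, LT = u.
g_2 = v + 1, LT = v.
g_3 = w² + w, LT = w².
r = w, LT = w.

The S-polynomials (S(g_1,g_2), S(g_1,g_3), S(g_1,r), S(g_2,g_3), S(g_2,r), S(g_3,r)) all reduce to 0 modulo the current basis, so we have a Gröbner basis.
Inter-reduce: drop elements whose leading term is divisible by another's, tail-reduce, and make monic.
Reduced Gröbner basis: {u + 1, v + 1, w}.
The reduced Gröbner basis of I + (p) is {u + 1, v + 1, w} ≠ {1}, a proper ideal, so the enlarged system stays consistent: p is independent of I, with normal form w.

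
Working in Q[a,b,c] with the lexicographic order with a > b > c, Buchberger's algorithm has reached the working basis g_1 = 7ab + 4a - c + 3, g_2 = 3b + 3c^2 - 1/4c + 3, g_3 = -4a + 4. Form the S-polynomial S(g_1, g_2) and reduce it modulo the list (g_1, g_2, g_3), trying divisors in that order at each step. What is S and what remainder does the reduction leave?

S(g_1, g_2) = -ac^2 + 1/12ac - 3/7a - 1/7c + 3/7; remainder on division = -c^2 - 5/84c.

lcm(LM(g_1), LM(g_2)) = ab.
S = (lcm/LT(g_1))·g_1 − (lcm/LT(g_2))·g_2 = -ac^2 + 1/12ac - 3/7a - 1/7c + 3/7.
Reduce S modulo (g_1, g_2, g_3) in that order:
  leading term ac^2: subtract (1/4c^2)·g_3 from -ac^2 + 1/12ac - 3/7a - 1/7c + 3/7 → 1/12ac - 3/7a - c^2 - 1/7c + 3/7
  leading term ac: subtract (-1/48c)·g_3 from 1/12ac - 3/7a - c^2 - 1/7c + 3/7 → -3/7a - c^2 - 5/84c + 3/7
  leading term a: subtract (3/28)·g_3 from -3/7a - c^2 - 5/84c + 3/7 → -c^2 - 5/84c
  leading term c^2: no divisor's leading term divides it; move -c^2 to the remainder.
  leading term c: no divisor's leading term divides it; move -5/84c to the remainder.
The remainder -c^2 - 5/84c is nonzero, so it would be added as the next basis element.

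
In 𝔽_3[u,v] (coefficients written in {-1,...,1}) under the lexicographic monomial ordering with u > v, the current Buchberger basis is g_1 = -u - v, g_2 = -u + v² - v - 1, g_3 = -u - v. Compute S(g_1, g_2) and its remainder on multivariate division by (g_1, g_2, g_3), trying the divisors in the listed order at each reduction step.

S(g_1, g_2) = v² - 1; remainder on division = v² - 1.

lcm(LM(g_1), LM(g_2)) = u.
S = (lcm/LT(g_1))·g_1 − (lcm/LT(g_2))·g_2 = v² - 1.
Reduce S modulo (g_1, g_2, g_3) in that order:
  leading term v²: no divisor's leading term divides it; move v² to the remainder.
  leading term 1: no divisor's leading term divides it; move -1 to the remainder.
The remainder v² - 1 is nonzero, so it would be added as the next basis element.
This is the inner loop of Buchberger's algorithm — each nonzero remainder becomes a new basis element.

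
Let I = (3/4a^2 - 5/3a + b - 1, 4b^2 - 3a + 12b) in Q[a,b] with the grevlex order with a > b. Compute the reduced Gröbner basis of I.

G = {a^2 - 20/9a + 4/3b - 4/3, b^2 - 3/4a + 3b}

f_1 = 3/4a^2 - 5/3a + b - 1, LT = a^2.
f_2 = 4b^2 - 3a + 12b, LT = b^2.

The S-polynomials (S(f_1,f_2)) all reduce to 0 modulo the current basis, so we have a Gröbner basis.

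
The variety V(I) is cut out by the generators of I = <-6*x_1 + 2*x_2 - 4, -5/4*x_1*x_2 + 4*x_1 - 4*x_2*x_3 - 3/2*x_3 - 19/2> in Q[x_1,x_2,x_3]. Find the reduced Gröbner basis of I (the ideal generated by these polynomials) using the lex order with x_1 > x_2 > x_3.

G = {x_1 - 1/3*x_2 + 2/3, x_2**2 + 48/5*x_2*x_3 - 26/5*x_2 + 18/5*x_3 + 146/5}

f_1 = -6*x_1 + 2*x_2 - 4, LT = x_1.
f_2 = -5/4*x_1*x_2 + 4*x_1 - 4*x_2*x_3 - 3/2*x_3 - 19/2, LT = x_1*x_2.

S(f_1,f_2): lcm = x_1*x_2. S = 16/5*x_1 - 1/3*x_2**2 - 16/5*x_2*x_3 + 2/3*x_2 - 6/5*x_3 - 38/5.
  leading term x_1: subtract (-8/15)·f_1 from 16/5*x_1 - 1/3*x_2**2 - 16/5*x_2*x_3 + 2/3*x_2 - 6/5*x_3 - 38/5 → -1/3*x_2**2 - 16/5*x_2*x_3 + 26/15*x_2 - 6/5*x_3 - 146/15
  leading term x_2**2: no divisor's leading term divides it; move -1/3*x_2**2 to the remainder.
  leading term x_2*x_3: no divisor's leading term divides it; move -16/5*x_2*x_3 to the remainder.
  leading term x_2: no divisor's leading term divides it; move 26/15*x_2 to the remainder.
  leading term x_3: no divisor's leading term divides it; move -6/5*x_3 to the remainder.
  leading term 1: no divisor's leading term divides it; move -146/15 to the remainder.
  remainder -1/3*x_2**2 - 16/5*x_2*x_3 + 26/15*x_2 - 6/5*x_3 - 146/15 ≠ 0; add g_3 = -1/3*x_2**2 - 16/5*x_2*x_3 + 26/15*x_2 - 6/5*x_3 - 146/15 to the basis.

The other S-polynomials (S(f_1,g_3), S(f_2,g_3)) all reduce to 0 modulo the current basis, so we have a Gröbner basis.
Inter-reduce: drop elements whose leading term is divisible by another's, tail-reduce, and make monic.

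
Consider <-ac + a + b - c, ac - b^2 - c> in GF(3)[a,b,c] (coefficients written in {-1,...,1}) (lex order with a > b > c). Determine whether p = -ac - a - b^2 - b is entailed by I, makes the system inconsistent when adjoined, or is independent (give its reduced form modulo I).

-ac - a - b^2 - b lies in I (it reduces to 0).

First compute the reduced Gröbner basis of I by Buchberger's algorithm.
f_1 = -ac + a + b - c, LT = ac.
f_2 = ac - b^2 - c, LT = ac.

S(f_1,f_2): lcm = ac. S = -a + b^2 - b - c.
  reduce S modulo (f_1, f_2):
  remainder -a + b^2 - b - c ≠ 0; add h_3 = -a + b^2 - b - c to the basis.

S(f_1,h_3): lcm = ac. S = -a + b^2c - bc - b - c^2 + c.
  reduce S modulo (f_1, f_2, h_3):
  remainder b^2c - b^2 - bc - c^2 - c ≠ 0; add h_4 = b^2c - b^2 - bc - c^2 - c to the basis.

The other S-polynomials (S(f_2,h_3), S(f_1,h_4), S(f_2,h_4), S(h_3,h_4)) all reduce to 0 modulo the current basis, so we have a Gröbner basis.
Inter-reduce: drop elements whose leading term is divisible by another's, tail-reduce, and make monic.
Reduced Gröbner basis: {a - b^2 + b + c, b^2c - b^2 - bc - c^2 - c}.
Label its elements g_1 = a - b^2 + b + c, g_2 = b^2c - b^2 - bc - c^2 - c.

Reduce p = -ac - a - b^2 - b modulo G:
  leading term ac: subtract (-c)·g_1 from -ac - a - b^2 - b → -a - b^2c - b^2 + bc - b + c^2
  leading term a: subtract (-1)·g_1 from -a - b^2c - b^2 + bc - b + c^2 → -b^2c + b^2 + bc + c^2 + c
  leading term b^2c: subtract (-1)·g_2 from -b^2c + b^2 + bc + c^2 + c → 0
  normal form = 0.
Since the normal form is 0, p ∈ I.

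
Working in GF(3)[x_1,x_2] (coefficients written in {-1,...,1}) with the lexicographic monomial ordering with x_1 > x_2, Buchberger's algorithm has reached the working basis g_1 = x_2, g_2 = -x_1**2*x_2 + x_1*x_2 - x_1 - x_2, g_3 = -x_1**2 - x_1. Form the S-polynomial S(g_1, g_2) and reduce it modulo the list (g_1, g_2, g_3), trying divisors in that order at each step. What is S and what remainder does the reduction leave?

lcm(LM(g_1), LM(g_2)) = x_1**2*x_2.
S = (lcm/LT(g_1))·g_1 − (lcm/LT(g_2))·g_2 = x_1*x_2 - x_1 - x_2.
Reduce S modulo (g_1, g_2, g_3) in that order:
  leading term x_1*x_2: subtract (x_1)·g_1 from x_1*x_2 - x_1 - x_2 → -x_1 - x_2
  leading term x_1: no divisor's leading term divides it; move -x_1 to the remainder.
  leading term x_2: subtract (-1)·g_1 from -x_2 → 0
The remainder -x_1 is nonzero, so it would be added as the next basis element.

S(g_1, g_2) = x_1*x_2 - x_1 - x_2; remainder on division = -x_1.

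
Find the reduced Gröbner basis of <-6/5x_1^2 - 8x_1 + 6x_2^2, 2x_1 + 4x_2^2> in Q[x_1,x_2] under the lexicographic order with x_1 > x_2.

G = {x_1 + 2x_2^2, x_2^4 - 55/12x_2^2}

f_1 = -6/5x_1^2 - 8x_1 + 6x_2^2, LT = x_1^2.
f_2 = 2x_1 + 4x_2^2, LT = x_1.

S(f_1,f_2): lcm = x_1^2. S = -2x_1x_2^2 + 20/3x_1 - 5x_2^2.
  reduce S modulo (f_1, f_2):
  remainder 4x_2^4 - 55/3x_2^2 ≠ 0; add g_3 = 4x_2^4 - 55/3x_2^2 to the basis.

The other S-polynomials (S(f_1,g_3), S(f_2,g_3)) all reduce to 0 modulo the current basis, so we have a Gröbner basis.
Inter-reduce: drop elements whose leading term is divisible by another's, tail-reduce, and make monic.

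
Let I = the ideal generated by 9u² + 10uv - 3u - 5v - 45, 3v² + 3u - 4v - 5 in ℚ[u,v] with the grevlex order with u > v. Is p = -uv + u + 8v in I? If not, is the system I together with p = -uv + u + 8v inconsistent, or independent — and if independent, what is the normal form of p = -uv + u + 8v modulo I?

Adjoining -uv + u + 8v makes the ideal the whole ring: the system is inconsistent.

First compute the reduced Gröbner basis of I by Buchberger's algorithm.
f_1 = 9u² + 10uv - 3u - 5v - 45, LT = u².
f_2 = 3v² + 3u - 4v - 5, LT = v².

The S-polynomials (S(f_1,f_2)) all reduce to 0 modulo the current basis, so we have a Gröbner basis.
Inter-reduce: drop elements whose leading term is divisible by another's, tail-reduce, and make monic.
Reduced Gröbner basis: {u² + 10/9uv - ⅓u - 5/9v - 5, v² + u - 4/3v - 5/3}.
Label its elements g_1 = u² + 10/9uv - ⅓u - 5/9v - 5, g_2 = v² + u - 4/3v - 5/3.

Reduce p = -uv + u + 8v modulo G:
  leading term uv: no divisor's leading term divides it; move -uv to the remainder.
  leading term u: no divisor's leading term divides it; move u to the remainder.
  leading term v: no divisor's leading term divides it; move 8v to the remainder.
  normal form = -uv + u + 8v.
The normal form is nonzero, so p ∉ I. Since p minus its normal form lies in I, I + (p) = I + (r) where r = -uv + u + 8v; decide whether this ideal is the whole ring.
Run Buchberger on G together with r (pairs among the g_i already reduce to 0 since G is a Gröbner basis):
g_1 = u² + 10/9uv - ⅓u - 5/9v - 5, LT = u².
g_2 = v² + u - 4/3v - 5/3, LT = v².
r = -uv + u + 8v, LT = uv.

S(g_1,r): lcm = u²v. S = 10/9uv² + u² + 23/3uv - 5/9v² - 5v.
  leading term uv²: subtract (10/9u)·g_2 from 10/9uv² + u² + 23/3uv - 5/9v² - 5v → -1/9u² + 247/27uv - 5/9v² + 50/27u - 5v
  leading term u²: subtract (-1/9)·g_1 from -1/9u² + 247/27uv - 5/9v² + 50/27u - 5v → 751/81uv - 5/9v² + 49/27u - 410/81v - 5/9
  leading term uv: subtract (-751/81)·r from 751/81uv - 5/9v² + 49/27u - 410/81v - 5/9 → -5/9v² + 898/81u + 622/9v - 5/9
  leading term v²: subtract (-5/9)·g_2 from -5/9v² + 898/81u + 622/9v - 5/9 → 943/81u + 1846/27v - 40/27
  leading term u: no divisor's leading term divides it; move 943/81u to the remainder.
  leading term v: no divisor's leading term divides it; move 1846/27v to the remainder.
  leading term 1: no divisor's leading term divides it; move -40/27 to the remainder.
  remainder 943/81u + 1846/27v - 40/27 ≠ 0; add m_4 = 943/81u + 1846/27v - 40/27 to the basis.

S(g_2,r): lcm = uv². S = u² - ⅓uv + 8v² - 5/3u.
  leading term u²: subtract (1)·g_1 from u² - ⅓uv + 8v² - 5/3u → -13/9uv + 8v² - 4/3u + 5/9v + 5
  leading term uv: subtract (13/9)·r from -13/9uv + 8v² - 4/3u + 5/9v + 5 → 8v² - 25/9u - 11v + 5
  leading term v²: subtract (8)·g_2 from 8v² - 25/9u - 11v + 5 → -97/9u - ⅓v + 55/3
  leading term u: subtract (-873/943)·m_4 from -97/9u - ⅓v + 55/3 → 59373/943v + 15995/943
  leading term v: no divisor's leading term divides it; move 59373/943v to the remainder.
  leading term 1: no divisor's leading term divides it; move 15995/943 to the remainder.
  remainder 59373/943v + 15995/943 ≠ 0; add m_5 = 59373/943v + 15995/943 to the basis.

S(g_1,m_4): lcm = u². S = -40412/8487uv - 583/2829u - 5/9v - 5.
  leading term uv: subtract (40412/8487)·r from -40412/8487uv - 583/2829u - 5/9v - 5 → -42161/8487u - 109337/2829v - 5
  leading term u: subtract (-379449/889249)·m_4 from -42161/8487u - 109337/2829v - 5 → -8425195/889249v - 15025175/2667747
  leading term v: subtract (-8425195/55988739)·m_5 from -8425195/889249v - 15025175/2667747 → -172430800/55988739
  leading term 1: no divisor's leading term divides it; move -172430800/55988739 to the remainder.
  remainder -172430800/55988739 ≠ 0; add m_6 = -172430800/55988739 to the basis.

The other S-polynomials (S(g_1,g_2), S(g_2,m_4), S(r,m_4), S(g_1,m_5), S(g_2,m_5), S(r,m_5), S(m_4,m_5), S(g_1,m_6), S(g_2,m_6), S(r,m_6), S(m_4,m_6), S(m_5,m_6)) all reduce to 0 modulo the current basis, so we have a Gröbner basis.
Inter-reduce: drop elements whose leading term is divisible by another's, tail-reduce, and make monic.
Reduced Gröbner basis: {1}.
The reduced Gröbner basis of I + (p) is {1}: the ideal is the whole ring, so the enlarged system has no common solution — adjoining p is inconsistent.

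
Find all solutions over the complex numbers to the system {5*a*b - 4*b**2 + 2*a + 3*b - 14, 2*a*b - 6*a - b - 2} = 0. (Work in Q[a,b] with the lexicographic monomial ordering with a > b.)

{(3, 4), (-11/68 + sqrt(695)*I/68, 3/16 - sqrt(695)*I/16), (-11/68 - sqrt(695)*I/68, 3/16 + sqrt(695)*I/16)}

Compute a lex Gröbner basis by Buchberger's algorithm.
f_1 = 5*a*b + 2*a - 4*b**2 + 3*b - 14, LT = a*b.
f_2 = 2*a*b - 6*a - b - 2, LT = a*b.

S(f_1,f_2): lcm = a*b. S = 17/5*a - 4/5*b**2 + 11/10*b - 9/5.
  leading term a: no divisor's leading term divides it; move 17/5*a to the remainder.
  leading term b**2: no divisor's leading term divides it; move -4/5*b**2 to the remainder.
  leading term b: no divisor's leading term divides it; move 11/10*b to the remainder.
  leading term 1: no divisor's leading term divides it; move -9/5 to the remainder.
  remainder 17/5*a - 4/5*b**2 + 11/10*b - 9/5 ≠ 0; add h_3 = 17/5*a - 4/5*b**2 + 11/10*b - 9/5 to the basis.

S(f_1,h_3): lcm = a*b. S = 2/5*a + 4/17*b**3 - 191/170*b**2 + 96/85*b - 14/5.
  leading term a: subtract (2/17)·h_3 from 2/5*a + 4/17*b**3 - 191/170*b**2 + 96/85*b - 14/5 → 4/17*b**3 - 35/34*b**2 + b - 44/17
  leading term b**3: no divisor's leading term divides it; move 4/17*b**3 to the remainder.
  leading term b**2: no divisor's leading term divides it; move -35/34*b**2 to the remainder.
  leading term b: no divisor's leading term divides it; move b to the remainder.
  leading term 1: no divisor's leading term divides it; move -44/17 to the remainder.
  remainder 4/17*b**3 - 35/34*b**2 + b - 44/17 ≠ 0; add h_4 = 4/17*b**3 - 35/34*b**2 + b - 44/17 to the basis.

The other S-polynomials (S(f_2,h_3), S(f_1,h_4), S(f_2,h_4), S(h_3,h_4)) all reduce to 0 modulo the current basis, so we have a Gröbner basis.
Inter-reduce: drop elements whose leading term is divisible by another's, tail-reduce, and make monic.
Reduced Gröbner basis: {a - 4/17*b**2 + 11/34*b - 9/17, b**3 - 35/8*b**2 + 17/4*b - 11}.

The lex basis is triangular: the last element involves only b. Solving b**3 - 35/8*b**2 + 17/4*b - 11 = 0 gives b ∈ {4, 3/16 - sqrt(695)*I/16, 3/16 + sqrt(695)*I/16}; substituting each value into the earlier elements determines the remaining variables.
  b = 4: the earlier basis element becomes a - 3 = 0, giving a = 3 — point (3, 4).
  b = 3/16 - sqrt(695)*I/16: the earlier basis element becomes a + 11/68 - sqrt(695)*I/68 = 0, giving a = -11/68 + sqrt(695)*I/68 — point (-11/68 + sqrt(695)*I/68, 3/16 - sqrt(695)*I/16).
  b = 3/16 + sqrt(695)*I/16: the earlier basis element becomes a + 11/68 + sqrt(695)*I/68 = 0, giving a = -11/68 - sqrt(695)*I/68 — point (-11/68 - sqrt(695)*I/68, 3/16 + sqrt(695)*I/16).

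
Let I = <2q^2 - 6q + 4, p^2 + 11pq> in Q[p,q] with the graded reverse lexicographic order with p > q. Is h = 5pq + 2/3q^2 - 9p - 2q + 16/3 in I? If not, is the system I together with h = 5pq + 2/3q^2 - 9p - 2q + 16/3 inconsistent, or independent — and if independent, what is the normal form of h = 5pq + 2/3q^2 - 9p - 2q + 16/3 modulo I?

First compute the reduced Gröbner basis of I by Buchberger's algorithm.
f_1 = 2q^2 - 6q + 4, LT = q^2.
f_2 = p^2 + 11pq, LT = p^2.

The S-polynomials (S(f_1,f_2)) all reduce to 0 modulo the current basis, so we have a Gröbner basis.
Inter-reduce: drop elements whose leading term is divisible by another's, tail-reduce, and make monic.
Reduced Gröbner basis: {p^2 + 11pq, q^2 - 3q + 2}.
Label its elements g_1 = p^2 + 11pq, g_2 = q^2 - 3q + 2.

Reduce h = 5pq + 2/3q^2 - 9p - 2q + 16/3 modulo G:
  leading term pq: no divisor's leading term divides it; move 5pq to the remainder.
  leading term q^2: subtract (2/3)·g_2 from 2/3q^2 - 9p - 2q + 16/3 → -9p + 4
  leading term p: no divisor's leading term divides it; move -9p to the remainder.
  leading term 1: no divisor's leading term divides it; move 4 to the remainder.
  normal form = 5pq - 9p + 4.
The normal form is nonzero, so h ∉ I. Since h minus its normal form lies in I, I + (h) = I + (r) where r = 5pq - 9p + 4; decide whether this ideal is the whole ring.
Run Buchberger on G together with r (pairs among the g_i already reduce to 0 since G is a Gröbner basis):
g_1 = p^2 + 11pq, LT = p^2.
g_2 = q^2 - 3q + 2, LT = q^2.
r = 5pq - 9p + 4, LT = pq.

S(g_1,r): lcm = p^2q. S = 11pq^2 + 9/5p^2 - 4/5p.
  reduce S modulo (g_1, g_2, r):
  remainder 24/25p - 264/25 ≠ 0; add m_4 = 24/25p - 264/25 to the basis.

S(g_2,r): lcm = pq^2. S = -6/5pq + 2p - 4/5q.
  reduce S modulo (g_1, g_2, r, m_4):
  remainder -4/5q - 4/5 ≠ 0; add m_5 = -4/5q - 4/5 to the basis.

S(g_1,m_4): lcm = p^2. S = 11pq + 11p.
  reduce S modulo (g_1, g_2, r, m_4, m_5):
  remainder 330 ≠ 0; add m_6 = 330 to the basis.

The other S-polynomials (S(g_1,g_2), S(g_2,m_4), S(r,m_4), S(g_1,m_5), S(g_2,m_5), S(r,m_5), S(m_4,m_5), S(g_1,m_6), S(g_2,m_6), S(r,m_6), S(m_4,m_6), S(m_5,m_6)) all reduce to 0 modulo the current basis, so we have a Gröbner basis.
Inter-reduce: drop elements whose leading term is divisible by another's, tail-reduce, and make monic.
Reduced Gröbner basis: {1}.
The reduced Gröbner basis of I + (h) is {1}: the ideal is the whole ring, so the enlarged system has no common solution — adjoining h is inconsistent.

Adjoining 5pq + 2/3q^2 - 9p - 2q + 16/3 makes the ideal the whole ring: the system is inconsistent.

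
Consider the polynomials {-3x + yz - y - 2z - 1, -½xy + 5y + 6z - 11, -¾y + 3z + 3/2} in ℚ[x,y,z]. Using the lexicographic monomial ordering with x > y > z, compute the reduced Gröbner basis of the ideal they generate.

This is the nonlinear analogue of row-reducing a linear system.

f_1 = -3x + yz - y - 2z - 1, LT = x.
f_2 = -½xy + 5y + 6z - 11, LT = xy.
f_3 = -¾y + 3z + 3/2, LT = y.

S(f_1,f_2): lcm = xy. S = -⅓y²z + ⅓y² + ⅔yz + 31/3y + 12z - 22.
  reduce S modulo (f_1, f_2, f_3):
  remainder -16/3z³ + 8/3z² + 176/3z ≠ 0; add g_4 = -16/3z³ + 8/3z² + 176/3z to the basis.

The other S-polynomials (S(f_1,f_3), S(f_2,f_3), S(f_1,g_4), S(f_2,g_4), S(f_3,g_4)) all reduce to 0 modulo the current basis, so we have a Gröbner basis.
Inter-reduce: drop elements whose leading term is divisible by another's, tail-reduce, and make monic.

G = {x - 4/3z² + 4/3z + 1, y - 4z - 2, z³ - ½z² - 11z}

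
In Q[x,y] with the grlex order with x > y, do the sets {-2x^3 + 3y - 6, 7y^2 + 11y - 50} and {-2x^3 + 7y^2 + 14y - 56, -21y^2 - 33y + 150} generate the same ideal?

Yes, the ideals are equal.

Equality of ideals is decidable: compute both reduced Gröbner bases (unique for the ordering) and check whether they agree.
Buchberger on the first generating set:
f_1 = -2x^3 + 3y - 6, LT = x^3.
f_2 = 7y^2 + 11y - 50, LT = y^2.

The S-polynomials (S(f_1,f_2)) all reduce to 0 modulo the current basis, so we have a Gröbner basis.
Inter-reduce: drop elements whose leading term is divisible by another's, tail-reduce, and make monic.
Reduced Gröbner basis: {x^3 - 3/2y + 3, y^2 + 11/7y - 50/7}.

Buchberger on the second generating set:
h_1 = -2x^3 + 7y^2 + 14y - 56, LT = x^3.
h_2 = -21y^2 - 33y + 150, LT = y^2.

The S-polynomials (S(h_1,h_2)) all reduce to 0 modulo the current basis, so we have a Gröbner basis.
Inter-reduce: drop elements whose leading term is divisible by another's, tail-reduce, and make monic.
Reduced Gröbner basis: {x^3 - 3/2y + 3, y^2 + 11/7y - 50/7}.

Same reduced basis, so the two generating sets span the same ideal.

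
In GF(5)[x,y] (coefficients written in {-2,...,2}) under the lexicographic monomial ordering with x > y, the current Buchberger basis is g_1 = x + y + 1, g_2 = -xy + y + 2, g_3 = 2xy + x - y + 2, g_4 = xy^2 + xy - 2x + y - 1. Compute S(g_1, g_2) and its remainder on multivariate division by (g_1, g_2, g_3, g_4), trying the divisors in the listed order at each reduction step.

S(g_1, g_2) = y^2 + 2y + 2; remainder on division = y^2 + 2y + 2.

lcm(LM(g_1), LM(g_2)) = xy.
S = (lcm/LT(g_1))·g_1 − (lcm/LT(g_2))·g_2 = y^2 + 2y + 2.
Reduce S modulo (g_1, g_2, g_3, g_4) in that order:
  leading term y^2: no divisor's leading term divides it; move y^2 to the remainder.
  leading term y: no divisor's leading term divides it; move 2y to the remainder.
  leading term 1: no divisor's leading term divides it; move 2 to the remainder.
The remainder y^2 + 2y + 2 is nonzero, so it would be added as the next basis element.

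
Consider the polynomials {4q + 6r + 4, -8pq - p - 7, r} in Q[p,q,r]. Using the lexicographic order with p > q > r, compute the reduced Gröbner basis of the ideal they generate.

G = {p - 1, q + 1, r}

f_1 = 4q + 6r + 4, LT = q.
f_2 = -8pq - p - 7, LT = pq.
f_3 = r, LT = r.

S(f_1,f_2): lcm = pq. S = 3/2pr + 7/8p - 7/8.
  reduce S modulo (f_1, f_2, f_3):
  remainder 7/8p - 7/8 ≠ 0; add g_4 = 7/8p - 7/8 to the basis.

The other S-polynomials (S(f_1,f_3), S(f_2,f_3), S(f_1,g_4), S(f_2,g_4), S(f_3,g_4)) all reduce to 0 modulo the current basis, so we have a Gröbner basis.
Inter-reduce: drop elements whose leading term is divisible by another's, tail-reduce, and make monic.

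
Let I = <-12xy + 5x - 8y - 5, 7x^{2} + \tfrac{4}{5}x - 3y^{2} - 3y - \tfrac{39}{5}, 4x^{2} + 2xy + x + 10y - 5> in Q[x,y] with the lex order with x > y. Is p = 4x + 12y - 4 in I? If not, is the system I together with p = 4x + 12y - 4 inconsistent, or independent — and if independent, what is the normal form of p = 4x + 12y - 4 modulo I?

First compute the reduced Gröbner basis of I by Buchberger's algorithm.
f_1 = -12xy + 5x - 8y - 5, LT = xy.
f_2 = 7x^{2} + \tfrac{4}{5}x - 3y^{2} - 3y - \tfrac{39}{5}, LT = x^{2}.
f_3 = 4x^{2} + 2xy + x + 10y - 5, LT = x^{2}.

S(f_1,f_2): lcm = x^{2}y. S = -\tfrac{5}{12}x^{2} + \tfrac{58}{105}xy + \tfrac{5}{12}x + \tfrac{3}{7}y^{3} + \tfrac{3}{7}y^{2} + \tfrac{39}{35}y.
  reduce S modulo (f_1, f_2, f_3):
  remainder \tfrac{25}{36}x + \tfrac{3}{7}y^{3} + \tfrac{1}{4}y^{2} + \tfrac{143}{252}y - \tfrac{25}{36} ≠ 0; add h_4 = \tfrac{25}{36}x + \tfrac{3}{7}y^{3} + \tfrac{1}{4}y^{2} + \tfrac{143}{252}y - \tfrac{25}{36} to the basis.

S(f_1,f_3): lcm = x^{2}y. S = -\tfrac{5}{12}x^{2} - \tfrac{1}{2}xy^{2} + \tfrac{5}{12}xy + \tfrac{5}{12}x - \tfrac{5}{2}y^{2} + \tfrac{5}{4}y.
  reduce S modulo (f_1, f_2, f_3, h_4):
  remainder -\tfrac{3333}{9800}y^{3} - \tfrac{42733}{16800}y^{2} + \tfrac{81209}{117600}y ≠ 0; add h_5 = -\tfrac{3333}{9800}y^{3} - \tfrac{42733}{16800}y^{2} + \tfrac{81209}{117600}y to the basis.

S(f_2,f_3): lcm = x^{2}. S = -\tfrac{1}{2}xy - \tfrac{19}{140}x - \tfrac{3}{7}y^{2} - \tfrac{41}{14}y + \tfrac{19}{140}.
  reduce S modulo (f_1, f_2, f_3, h_4, h_5):
  remainder -\tfrac{10514}{5555}y^{2} - \tfrac{2092}{1111}y ≠ 0; add h_6 = -\tfrac{10514}{5555}y^{2} - \tfrac{2092}{1111}y to the basis.

S(f_1,h_4): lcm = xy. S = -\tfrac{5}{12}x - \tfrac{108}{175}y^{4} - \tfrac{9}{25}y^{3} - \tfrac{143}{175}y^{2} + \tfrac{5}{3}y + \tfrac{5}{12}.
  reduce S modulo (f_1, f_2, f_3, h_4, h_5, h_6):
  remainder \tfrac{38929692}{834361}y ≠ 0; add h_7 = \tfrac{38929692}{834361}y to the basis.

The other S-polynomials (S(f_2,h_4), S(f_3,h_4), S(f_1,h_5), S(f_2,h_5), S(f_3,h_5), S(h_4,h_5), S(f_1,h_6), S(f_2,h_6), S(f_3,h_6), S(h_4,h_6), S(h_5,h_6), S(f_1,h_7), S(f_2,h_7), S(f_3,h_7), S(h_4,h_7), S(h_5,h_7), S(h_6,h_7)) all reduce to 0 modulo the current basis, so we have a Gröbner basis.
Inter-reduce: drop elements whose leading term is divisible by another's, tail-reduce, and make monic.
Reduced Gröbner basis: {x - 1, y}.
Label its elements g_1 = x - 1, g_2 = y.

Reduce p = 4x + 12y - 4 modulo G:
  leading term x: subtract (4)·g_1 from 4x + 12y - 4 → 12y
  leading term y: subtract (12)·g_2 from 12y → 0
  normal form = 0.
Since the normal form is 0, p ∈ I.

Ideal membership is decidable via reduction modulo a Gröbner basis.

4x + 12y - 4 lies in I (it reduces to 0).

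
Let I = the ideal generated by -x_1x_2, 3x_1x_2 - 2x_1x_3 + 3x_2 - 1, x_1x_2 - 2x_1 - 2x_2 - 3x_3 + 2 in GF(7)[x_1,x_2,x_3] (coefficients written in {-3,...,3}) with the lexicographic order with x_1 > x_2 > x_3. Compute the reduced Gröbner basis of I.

f_1 = -x_1x_2, LT = x_1x_2.
f_2 = 3x_1x_2 - 2x_1x_3 + 3x_2 - 1, LT = x_1x_2.
f_3 = x_1x_2 - 2x_1 - 2x_2 - 3x_3 + 2, LT = x_1x_2.

S(f_1,f_2): lcm = x_1x_2. S = 3x_1x_3 - x_2 - 2.
  reduce S modulo (f_1, f_2, f_3):
  remainder 3x_1x_3 - x_2 - 2 ≠ 0; add g_4 = 3x_1x_3 - x_2 - 2 to the basis.

S(f_1,f_3): lcm = x_1x_2. S = 2x_1 + 2x_2 + 3x_3 - 2.
  reduce S modulo (f_1, f_2, f_3, g_4):
  remainder 2x_1 + 2x_2 + 3x_3 - 2 ≠ 0; add g_5 = 2x_1 + 2x_2 + 3x_3 - 2 to the basis.

S(f_1,g_4): lcm = x_1x_2x_3. S = -2x_2^2 + 3x_2.
  reduce S modulo (f_1, f_2, f_3, g_4, g_5):
  remainder -2x_2^2 + 3x_2 ≠ 0; add g_6 = -2x_2^2 + 3x_2 to the basis.

S(f_3,g_4): lcm = x_1x_2x_3. S = -2x_1x_3 - 2x_2^2 - 2x_2x_3 + 3x_2 - 3x_3^2 + 2x_3.
  reduce S modulo (f_1, f_2, f_3, g_4, g_5, g_6):
  remainder -2x_2x_3 - 3x_2 - 3x_3^2 + 2x_3 + 1 ≠ 0; add g_7 = -2x_2x_3 - 3x_2 - 3x_3^2 + 2x_3 + 1 to the basis.

S(f_1,g_5): lcm = x_1x_2. S = -x_2^2 + 2x_2x_3 + x_2.
  reduce S modulo (f_1, f_2, f_3, g_4, g_5, g_6, g_7):
  remainder -3x_3^2 + 2x_3 + 1 ≠ 0; add g_8 = -3x_3^2 + 2x_3 + 1 to the basis.

The other S-polynomials (S(f_2,f_3), S(f_2,g_4), S(f_2,g_5), S(f_3,g_5), S(g_4,g_5), S(f_1,g_6), S(f_2,g_6), S(f_3,g_6), S(g_4,g_6), S(g_5,g_6), S(f_1,g_7), S(f_2,g_7), S(f_3,g_7), S(g_4,g_7), S(g_5,g_7), S(g_6,g_7), S(f_1,g_8), S(f_2,g_8), S(f_3,g_8), S(g_4,g_8), S(g_5,g_8), S(g_6,g_8), S(g_7,g_8)) all reduce to 0 modulo the current basis, so we have a Gröbner basis.
Inter-reduce: drop elements whose leading term is divisible by another's, tail-reduce, and make monic.

G = {x_1 + x_2 - 2x_3 - 1, x_2^2 + 2x_2, x_2x_3 - 2x_2, x_3^2 - 3x_3 + 2}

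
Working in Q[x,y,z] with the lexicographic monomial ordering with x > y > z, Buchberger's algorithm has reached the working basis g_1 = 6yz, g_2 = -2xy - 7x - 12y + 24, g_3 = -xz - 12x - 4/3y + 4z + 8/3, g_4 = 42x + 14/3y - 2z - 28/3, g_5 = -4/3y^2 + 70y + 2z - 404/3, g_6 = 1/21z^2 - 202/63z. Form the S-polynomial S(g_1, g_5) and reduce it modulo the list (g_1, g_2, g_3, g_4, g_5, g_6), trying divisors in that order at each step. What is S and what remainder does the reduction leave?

S(g_1, g_5) = 105/2yz + 3/2z^2 - 101z; remainder on division = 0.

lcm(LM(g_1), LM(g_5)) = y^2z.
S = (lcm/LT(g_1))·g_1 − (lcm/LT(g_5))·g_5 = 105/2yz + 3/2z^2 - 101z.
Reduce S modulo (g_1, g_2, g_3, g_4, g_5, g_6) in that order:
  leading term yz: subtract (35/4)·g_1 from 105/2yz + 3/2z^2 - 101z → 3/2z^2 - 101z
  leading term z^2: subtract (63/2)·g_6 from 3/2z^2 - 101z → 0
The remainder is 0, so this S-polynomial contributes no new basis element.
An S-polynomial is built so that the two leading terms cancel; whether anything survives reduction is exactly the Gröbner-basis criterion.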